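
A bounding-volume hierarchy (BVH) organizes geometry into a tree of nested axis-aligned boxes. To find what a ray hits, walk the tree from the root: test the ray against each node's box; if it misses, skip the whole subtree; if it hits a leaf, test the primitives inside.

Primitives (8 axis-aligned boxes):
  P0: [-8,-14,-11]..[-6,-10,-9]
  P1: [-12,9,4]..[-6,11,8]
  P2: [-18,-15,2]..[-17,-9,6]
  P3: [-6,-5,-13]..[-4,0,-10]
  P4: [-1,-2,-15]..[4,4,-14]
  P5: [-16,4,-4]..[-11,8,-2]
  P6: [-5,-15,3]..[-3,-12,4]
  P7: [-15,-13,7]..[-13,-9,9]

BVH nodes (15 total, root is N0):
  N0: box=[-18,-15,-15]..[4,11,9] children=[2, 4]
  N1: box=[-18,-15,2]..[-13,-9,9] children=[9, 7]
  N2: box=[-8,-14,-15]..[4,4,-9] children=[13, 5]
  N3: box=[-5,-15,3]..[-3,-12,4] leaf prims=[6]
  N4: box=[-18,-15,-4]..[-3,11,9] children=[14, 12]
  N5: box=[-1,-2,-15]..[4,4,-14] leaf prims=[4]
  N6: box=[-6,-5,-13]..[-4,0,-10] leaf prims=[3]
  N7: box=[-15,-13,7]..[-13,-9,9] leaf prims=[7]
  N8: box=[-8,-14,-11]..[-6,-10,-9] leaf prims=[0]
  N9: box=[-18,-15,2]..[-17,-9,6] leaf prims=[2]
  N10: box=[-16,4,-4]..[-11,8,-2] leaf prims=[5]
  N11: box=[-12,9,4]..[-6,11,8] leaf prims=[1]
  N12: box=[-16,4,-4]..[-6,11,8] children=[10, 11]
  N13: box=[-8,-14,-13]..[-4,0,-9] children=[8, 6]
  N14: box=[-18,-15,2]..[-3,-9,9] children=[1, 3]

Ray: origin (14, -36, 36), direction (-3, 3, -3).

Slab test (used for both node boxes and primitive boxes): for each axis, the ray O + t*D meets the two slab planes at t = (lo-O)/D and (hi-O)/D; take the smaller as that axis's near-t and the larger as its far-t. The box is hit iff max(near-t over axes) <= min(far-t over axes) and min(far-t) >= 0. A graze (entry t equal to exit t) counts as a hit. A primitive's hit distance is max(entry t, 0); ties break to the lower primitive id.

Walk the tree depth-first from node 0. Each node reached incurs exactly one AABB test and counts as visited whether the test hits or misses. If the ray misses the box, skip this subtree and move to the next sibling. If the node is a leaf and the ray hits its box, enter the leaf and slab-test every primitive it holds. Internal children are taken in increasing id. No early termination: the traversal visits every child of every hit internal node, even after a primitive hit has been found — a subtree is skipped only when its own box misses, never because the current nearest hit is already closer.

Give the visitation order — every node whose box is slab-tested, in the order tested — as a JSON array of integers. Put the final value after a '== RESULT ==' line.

Walk:
N0 x:[10/3,32/3] y:[7,47/3] z:[9,17] -> hit [9,32/3], descend [2, 4]
  N2 x:[10/3,22/3] y:[22/3,40/3] z:[15,17] -> miss, prune
  N4 x:[17/3,32/3] y:[7,47/3] z:[9,40/3] -> hit [9,32/3], descend [12, 14]
    N12 x:[20/3,10] y:[40/3,47/3] z:[28/3,40/3] -> miss, prune
    N14 x:[17/3,32/3] y:[7,9] z:[9,34/3] -> hit [9,9], descend [1, 3]
      N1 x:[9,32/3] y:[7,9] z:[9,34/3] -> hit [9,9], descend [7, 9]
        N7 x:[9,29/3] y:[23/3,9] z:[9,29/3] -> hit [9,9] leaf, test {P7@t=9}
        N9 x:[31/3,32/3] y:[7,9] z:[10,34/3] -> miss, prune
      N3 x:[17/3,19/3] y:[7,8] z:[32/3,11] -> miss, prune

9 AABB tests over nodes [0, 2, 4, 12, 14, 1, 7, 9, 3]; 1 leaf entered; closest P7.

== RESULT ==
[0, 2, 4, 12, 14, 1, 7, 9, 3]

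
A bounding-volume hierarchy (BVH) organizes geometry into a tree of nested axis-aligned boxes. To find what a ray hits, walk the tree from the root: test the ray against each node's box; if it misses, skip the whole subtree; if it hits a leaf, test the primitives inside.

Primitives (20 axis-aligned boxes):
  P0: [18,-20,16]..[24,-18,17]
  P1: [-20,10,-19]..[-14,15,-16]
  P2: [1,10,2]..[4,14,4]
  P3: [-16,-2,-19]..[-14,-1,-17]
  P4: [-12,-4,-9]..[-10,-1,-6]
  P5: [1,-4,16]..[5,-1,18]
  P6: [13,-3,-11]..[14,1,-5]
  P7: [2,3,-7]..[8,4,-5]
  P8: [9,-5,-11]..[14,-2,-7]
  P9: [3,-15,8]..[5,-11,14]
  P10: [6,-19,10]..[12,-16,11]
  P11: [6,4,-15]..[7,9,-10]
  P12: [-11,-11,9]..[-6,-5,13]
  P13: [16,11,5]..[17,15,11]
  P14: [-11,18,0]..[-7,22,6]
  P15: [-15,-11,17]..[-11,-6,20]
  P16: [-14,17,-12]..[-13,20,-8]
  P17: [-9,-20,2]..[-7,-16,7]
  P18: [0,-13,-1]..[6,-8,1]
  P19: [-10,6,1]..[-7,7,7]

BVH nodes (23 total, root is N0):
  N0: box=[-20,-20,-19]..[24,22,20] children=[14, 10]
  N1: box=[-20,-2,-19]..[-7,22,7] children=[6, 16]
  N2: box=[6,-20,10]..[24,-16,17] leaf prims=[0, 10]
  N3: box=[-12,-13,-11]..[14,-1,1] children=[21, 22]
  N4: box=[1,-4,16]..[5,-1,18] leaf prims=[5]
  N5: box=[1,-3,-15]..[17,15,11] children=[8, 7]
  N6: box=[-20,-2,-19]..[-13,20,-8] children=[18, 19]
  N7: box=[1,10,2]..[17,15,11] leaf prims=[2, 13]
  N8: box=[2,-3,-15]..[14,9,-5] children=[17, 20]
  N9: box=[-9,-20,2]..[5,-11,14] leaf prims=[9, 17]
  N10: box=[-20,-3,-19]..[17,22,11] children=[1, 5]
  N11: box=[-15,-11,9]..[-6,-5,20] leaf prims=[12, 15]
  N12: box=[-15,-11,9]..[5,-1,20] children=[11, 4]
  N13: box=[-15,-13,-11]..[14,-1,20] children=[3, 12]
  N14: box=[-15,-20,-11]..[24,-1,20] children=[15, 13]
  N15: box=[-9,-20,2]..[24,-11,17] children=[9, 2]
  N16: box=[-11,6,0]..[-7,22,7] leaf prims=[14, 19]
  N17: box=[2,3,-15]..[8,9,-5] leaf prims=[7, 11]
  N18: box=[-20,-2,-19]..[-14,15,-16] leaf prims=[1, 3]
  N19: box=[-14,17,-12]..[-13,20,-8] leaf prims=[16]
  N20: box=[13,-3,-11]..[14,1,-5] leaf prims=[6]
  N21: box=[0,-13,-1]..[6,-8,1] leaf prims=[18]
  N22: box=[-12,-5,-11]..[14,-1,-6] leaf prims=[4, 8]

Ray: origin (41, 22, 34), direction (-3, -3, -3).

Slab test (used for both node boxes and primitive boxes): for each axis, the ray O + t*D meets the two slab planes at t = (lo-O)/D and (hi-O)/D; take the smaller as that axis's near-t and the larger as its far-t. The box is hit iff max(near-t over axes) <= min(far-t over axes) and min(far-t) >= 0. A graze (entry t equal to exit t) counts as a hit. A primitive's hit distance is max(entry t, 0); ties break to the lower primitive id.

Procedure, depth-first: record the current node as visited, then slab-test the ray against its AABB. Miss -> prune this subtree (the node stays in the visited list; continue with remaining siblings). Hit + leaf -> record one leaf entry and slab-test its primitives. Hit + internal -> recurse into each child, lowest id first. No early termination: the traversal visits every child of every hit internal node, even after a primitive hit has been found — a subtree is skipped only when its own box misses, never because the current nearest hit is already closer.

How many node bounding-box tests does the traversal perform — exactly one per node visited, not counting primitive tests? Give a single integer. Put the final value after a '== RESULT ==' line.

Trace the traversal:
N0 x:[17/3,61/3] y:[0,14] z:[14/3,53/3] -> hit [17/3,14], descend [10, 14]
  N10 x:[8,61/3] y:[0,25/3] z:[23/3,53/3] -> hit [8,25/3], descend [1, 5]
    N1 x:[16,61/3] y:[0,8] z:[9,53/3] -> miss, prune
    N5 x:[8,40/3] y:[7/3,25/3] z:[23/3,49/3] -> hit [8,25/3], descend [7, 8]
      N7 x:[8,40/3] y:[7/3,4] z:[23/3,32/3] -> miss, prune
      N8 x:[9,13] y:[13/3,25/3] z:[13,49/3] -> miss, prune
  N14 x:[17/3,56/3] y:[23/3,14] z:[14/3,15] -> hit [23/3,14], descend [13, 15]
    N13 x:[9,56/3] y:[23/3,35/3] z:[14/3,15] -> hit [9,35/3], descend [3, 12]
      N3 x:[9,53/3] y:[23/3,35/3] z:[11,15] -> hit [11,35/3], descend [21, 22]
        N21 x:[35/3,41/3] y:[10,35/3] z:[11,35/3] -> hit [35/3,35/3] leaf, test {P18@t=35/3}
        N22 x:[9,53/3] y:[23/3,9] z:[40/3,15] -> miss, prune
      N12 x:[12,56/3] y:[23/3,11] z:[14/3,25/3] -> miss, prune
    N15 x:[17/3,50/3] y:[11,14] z:[17/3,32/3] -> miss, prune

Summary -> nodes [0, 10, 1, 5, 7, 8, 14, 13, 3, 21, 22, 12, 15]; box-tests=13; leaf-entries=1; first=P18

== RESULT ==
13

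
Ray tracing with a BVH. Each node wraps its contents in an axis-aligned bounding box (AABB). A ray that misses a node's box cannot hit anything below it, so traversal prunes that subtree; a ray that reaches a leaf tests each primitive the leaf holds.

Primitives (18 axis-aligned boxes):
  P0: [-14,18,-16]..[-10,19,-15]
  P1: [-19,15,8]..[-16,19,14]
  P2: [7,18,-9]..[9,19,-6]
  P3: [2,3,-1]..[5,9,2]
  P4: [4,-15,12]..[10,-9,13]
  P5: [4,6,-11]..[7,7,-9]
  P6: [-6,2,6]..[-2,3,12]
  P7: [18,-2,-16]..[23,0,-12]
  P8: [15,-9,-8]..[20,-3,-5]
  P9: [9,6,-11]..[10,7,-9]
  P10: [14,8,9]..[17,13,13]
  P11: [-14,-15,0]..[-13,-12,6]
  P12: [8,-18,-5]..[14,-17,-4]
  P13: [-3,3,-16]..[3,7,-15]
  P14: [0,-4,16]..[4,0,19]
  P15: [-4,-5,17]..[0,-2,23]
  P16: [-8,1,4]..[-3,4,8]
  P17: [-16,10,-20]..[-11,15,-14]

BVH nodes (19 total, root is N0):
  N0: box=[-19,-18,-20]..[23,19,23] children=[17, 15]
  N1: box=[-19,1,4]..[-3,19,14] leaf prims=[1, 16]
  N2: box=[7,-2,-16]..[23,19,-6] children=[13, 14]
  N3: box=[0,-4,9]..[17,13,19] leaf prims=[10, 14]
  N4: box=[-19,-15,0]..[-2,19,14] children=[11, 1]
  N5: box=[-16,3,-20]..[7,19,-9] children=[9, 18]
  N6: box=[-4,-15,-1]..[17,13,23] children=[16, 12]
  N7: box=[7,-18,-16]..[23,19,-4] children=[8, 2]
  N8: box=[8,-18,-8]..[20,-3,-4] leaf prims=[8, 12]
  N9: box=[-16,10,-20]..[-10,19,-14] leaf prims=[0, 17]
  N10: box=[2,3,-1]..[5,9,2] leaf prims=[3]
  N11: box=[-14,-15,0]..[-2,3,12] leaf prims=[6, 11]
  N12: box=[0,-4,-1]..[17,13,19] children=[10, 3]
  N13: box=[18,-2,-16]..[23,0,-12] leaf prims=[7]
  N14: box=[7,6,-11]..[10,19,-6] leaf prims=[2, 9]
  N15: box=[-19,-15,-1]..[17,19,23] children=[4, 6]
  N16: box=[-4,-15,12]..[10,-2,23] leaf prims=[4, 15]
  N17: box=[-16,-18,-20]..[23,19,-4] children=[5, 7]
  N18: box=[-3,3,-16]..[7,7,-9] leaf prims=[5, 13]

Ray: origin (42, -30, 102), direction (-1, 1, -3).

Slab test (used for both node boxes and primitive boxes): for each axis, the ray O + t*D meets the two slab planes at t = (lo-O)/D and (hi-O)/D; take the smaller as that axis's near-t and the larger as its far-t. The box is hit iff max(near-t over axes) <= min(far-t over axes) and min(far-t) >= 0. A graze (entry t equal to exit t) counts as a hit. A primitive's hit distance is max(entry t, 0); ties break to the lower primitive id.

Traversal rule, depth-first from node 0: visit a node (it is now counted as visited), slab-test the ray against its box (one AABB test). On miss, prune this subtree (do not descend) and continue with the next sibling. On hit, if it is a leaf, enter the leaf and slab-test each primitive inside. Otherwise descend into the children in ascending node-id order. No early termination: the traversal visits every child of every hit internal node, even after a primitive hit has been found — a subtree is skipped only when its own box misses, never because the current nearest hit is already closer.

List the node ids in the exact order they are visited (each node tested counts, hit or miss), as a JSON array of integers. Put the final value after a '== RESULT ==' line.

Walk:
N0 x:[19,61] y:[12,49] z:[79/3,122/3] -> hit [79/3,122/3], descend [15, 17]
  N15 x:[25,61] y:[15,49] z:[79/3,103/3] -> hit [79/3,103/3], descend [4, 6]
    N4 x:[44,61] y:[15,49] z:[88/3,34] -> miss, prune
    N6 x:[25,46] y:[15,43] z:[79/3,103/3] -> hit [79/3,103/3], descend [12, 16]
      N12 x:[25,42] y:[26,43] z:[83/3,103/3] -> hit [83/3,103/3], descend [3, 10]
        N3 x:[25,42] y:[26,43] z:[83/3,31] -> hit [83/3,31] leaf, test {P10(miss), P14(miss)}
        N10 x:[37,40] y:[33,39] z:[100/3,103/3] -> miss, prune
      N16 x:[32,46] y:[15,28] z:[79/3,30] -> miss, prune
  N17 x:[19,58] y:[12,49] z:[106/3,122/3] -> hit [106/3,122/3], descend [5, 7]
    N5 x:[35,58] y:[33,49] z:[37,122/3] -> hit [37,122/3], descend [9, 18]
      N9 x:[52,58] y:[40,49] z:[116/3,122/3] -> miss, prune
      N18 x:[35,45] y:[33,37] z:[37,118/3] -> hit [37,37] leaf, test {P5@t=37, P13(miss)}
    N7 x:[19,35] y:[12,49] z:[106/3,118/3] -> miss, prune

order=[0, 15, 4, 6, 12, 3, 10, 16, 17, 5, 9, 18, 7]  |boxes|=13  |leaves|=2  hit=P5

== RESULT ==
[0, 15, 4, 6, 12, 3, 10, 16, 17, 5, 9, 18, 7]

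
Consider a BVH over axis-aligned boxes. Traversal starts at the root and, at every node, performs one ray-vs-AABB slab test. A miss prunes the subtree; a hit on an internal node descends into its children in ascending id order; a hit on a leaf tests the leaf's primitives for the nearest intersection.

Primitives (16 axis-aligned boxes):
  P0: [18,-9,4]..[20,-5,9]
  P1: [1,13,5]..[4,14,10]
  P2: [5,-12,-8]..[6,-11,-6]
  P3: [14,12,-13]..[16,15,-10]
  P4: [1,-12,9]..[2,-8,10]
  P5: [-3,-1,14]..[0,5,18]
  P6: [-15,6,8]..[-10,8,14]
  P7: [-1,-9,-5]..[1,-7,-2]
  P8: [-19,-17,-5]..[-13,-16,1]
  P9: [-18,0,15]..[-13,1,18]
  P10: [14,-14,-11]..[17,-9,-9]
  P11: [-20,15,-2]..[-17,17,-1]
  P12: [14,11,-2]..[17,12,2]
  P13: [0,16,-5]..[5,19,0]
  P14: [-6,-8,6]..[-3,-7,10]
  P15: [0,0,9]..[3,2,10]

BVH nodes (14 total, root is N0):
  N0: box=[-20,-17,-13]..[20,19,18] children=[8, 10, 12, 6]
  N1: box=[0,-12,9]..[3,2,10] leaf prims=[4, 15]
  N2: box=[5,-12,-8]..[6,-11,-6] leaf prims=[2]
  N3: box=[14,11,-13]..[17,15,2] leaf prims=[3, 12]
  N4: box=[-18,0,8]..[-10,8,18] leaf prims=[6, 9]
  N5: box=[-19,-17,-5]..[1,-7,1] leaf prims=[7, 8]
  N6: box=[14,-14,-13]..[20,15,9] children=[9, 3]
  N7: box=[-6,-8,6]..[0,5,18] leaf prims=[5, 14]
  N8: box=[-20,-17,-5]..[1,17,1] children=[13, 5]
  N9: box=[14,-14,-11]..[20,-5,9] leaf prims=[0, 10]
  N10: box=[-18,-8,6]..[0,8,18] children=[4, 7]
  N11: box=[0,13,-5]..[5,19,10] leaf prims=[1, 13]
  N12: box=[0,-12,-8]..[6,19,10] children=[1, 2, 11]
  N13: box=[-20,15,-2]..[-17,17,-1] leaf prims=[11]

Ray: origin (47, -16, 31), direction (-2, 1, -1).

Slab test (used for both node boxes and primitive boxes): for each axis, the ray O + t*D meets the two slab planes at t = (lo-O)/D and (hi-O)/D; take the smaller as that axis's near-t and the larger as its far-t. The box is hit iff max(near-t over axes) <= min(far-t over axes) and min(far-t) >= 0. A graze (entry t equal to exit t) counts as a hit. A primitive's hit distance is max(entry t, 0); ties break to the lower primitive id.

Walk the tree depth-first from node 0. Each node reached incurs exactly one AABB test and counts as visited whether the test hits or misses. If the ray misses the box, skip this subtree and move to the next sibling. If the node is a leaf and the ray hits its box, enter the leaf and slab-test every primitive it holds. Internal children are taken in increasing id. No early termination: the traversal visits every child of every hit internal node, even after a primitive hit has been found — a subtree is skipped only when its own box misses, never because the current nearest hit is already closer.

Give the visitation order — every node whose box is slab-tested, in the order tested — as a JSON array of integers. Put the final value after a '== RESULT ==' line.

Traverse from the root:
N0 x:[27/2,67/2] y:[-1,35] z:[13,44] -> hit [27/2,67/2], descend [6, 8, 10, 12]
  N6 x:[27/2,33/2] y:[2,31] z:[22,44] -> miss, prune
  N8 x:[23,67/2] y:[-1,33] z:[30,36] -> hit [30,33], descend [5, 13]
    N5 x:[23,33] y:[-1,9] z:[30,36] -> miss, prune
    N13 x:[32,67/2] y:[31,33] z:[32,33] -> hit [32,33] leaf, test {P11@t=32}
  N10 x:[47/2,65/2] y:[8,24] z:[13,25] -> hit [47/2,24], descend [4, 7]
    N4 x:[57/2,65/2] y:[16,24] z:[13,23] -> miss, prune
    N7 x:[47/2,53/2] y:[8,21] z:[13,25] -> miss, prune
  N12 x:[41/2,47/2] y:[4,35] z:[21,39] -> hit [21,47/2], descend [1, 2, 11]
    N1 x:[22,47/2] y:[4,18] z:[21,22] -> miss, prune
    N2 x:[41/2,21] y:[4,5] z:[37,39] -> miss, prune
    N11 x:[21,47/2] y:[29,35] z:[21,36] -> miss, prune

Summary -> nodes [0, 6, 8, 5, 13, 10, 4, 7, 12, 1, 2, 11]; box-tests=12; leaf-entries=1; first=P11

== RESULT ==
[0, 6, 8, 5, 13, 10, 4, 7, 12, 1, 2, 11]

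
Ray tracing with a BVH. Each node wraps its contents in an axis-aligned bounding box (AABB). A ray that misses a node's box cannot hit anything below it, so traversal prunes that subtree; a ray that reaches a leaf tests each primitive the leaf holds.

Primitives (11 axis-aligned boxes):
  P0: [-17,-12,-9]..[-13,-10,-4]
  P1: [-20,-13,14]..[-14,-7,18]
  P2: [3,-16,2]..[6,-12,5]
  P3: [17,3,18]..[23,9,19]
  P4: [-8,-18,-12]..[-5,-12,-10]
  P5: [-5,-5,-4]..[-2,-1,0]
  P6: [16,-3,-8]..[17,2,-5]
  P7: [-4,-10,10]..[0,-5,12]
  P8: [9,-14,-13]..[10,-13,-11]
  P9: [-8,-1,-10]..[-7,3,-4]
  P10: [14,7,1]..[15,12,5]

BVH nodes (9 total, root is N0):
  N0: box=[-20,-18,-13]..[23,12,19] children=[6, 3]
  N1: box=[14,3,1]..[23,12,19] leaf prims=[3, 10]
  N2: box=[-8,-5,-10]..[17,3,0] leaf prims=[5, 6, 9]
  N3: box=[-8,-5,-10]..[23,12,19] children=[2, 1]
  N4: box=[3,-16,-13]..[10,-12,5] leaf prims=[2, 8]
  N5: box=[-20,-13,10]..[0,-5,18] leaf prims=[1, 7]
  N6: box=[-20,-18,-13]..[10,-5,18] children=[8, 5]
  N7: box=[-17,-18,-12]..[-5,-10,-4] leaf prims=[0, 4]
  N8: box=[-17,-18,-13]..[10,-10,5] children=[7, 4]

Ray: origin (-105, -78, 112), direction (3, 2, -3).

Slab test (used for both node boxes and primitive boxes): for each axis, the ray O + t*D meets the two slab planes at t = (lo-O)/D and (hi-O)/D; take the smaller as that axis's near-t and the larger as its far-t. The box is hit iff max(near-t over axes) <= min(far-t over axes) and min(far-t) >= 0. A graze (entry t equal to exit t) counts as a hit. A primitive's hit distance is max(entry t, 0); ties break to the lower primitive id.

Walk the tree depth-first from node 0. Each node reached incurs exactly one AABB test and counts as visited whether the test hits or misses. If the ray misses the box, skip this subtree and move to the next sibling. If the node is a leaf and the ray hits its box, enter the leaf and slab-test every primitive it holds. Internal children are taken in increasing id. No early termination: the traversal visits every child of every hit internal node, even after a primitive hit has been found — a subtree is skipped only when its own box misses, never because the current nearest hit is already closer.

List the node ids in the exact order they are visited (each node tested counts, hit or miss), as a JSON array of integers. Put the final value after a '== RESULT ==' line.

Trace the traversal:
N0 x:[85/3,128/3] y:[30,45] z:[31,125/3] -> hit [31,125/3], descend [3, 6]
  N3 x:[97/3,128/3] y:[73/2,45] z:[31,122/3] -> hit [73/2,122/3], descend [1, 2]
    N1 x:[119/3,128/3] y:[81/2,45] z:[31,37] -> miss, prune
    N2 x:[97/3,122/3] y:[73/2,81/2] z:[112/3,122/3] -> hit [112/3,81/2] leaf, test {P5(miss), P6(miss), P9(miss)}
  N6 x:[85/3,115/3] y:[30,73/2] z:[94/3,125/3] -> hit [94/3,73/2], descend [5, 8]
    N5 x:[85/3,35] y:[65/2,73/2] z:[94/3,34] -> hit [65/2,34] leaf, test {P1(miss), P7@t=34}
    N8 x:[88/3,115/3] y:[30,34] z:[107/3,125/3] -> miss, prune

order=[0, 3, 1, 2, 6, 5, 8]  |boxes|=7  |leaves|=2  hit=P7

== RESULT ==
[0, 3, 1, 2, 6, 5, 8]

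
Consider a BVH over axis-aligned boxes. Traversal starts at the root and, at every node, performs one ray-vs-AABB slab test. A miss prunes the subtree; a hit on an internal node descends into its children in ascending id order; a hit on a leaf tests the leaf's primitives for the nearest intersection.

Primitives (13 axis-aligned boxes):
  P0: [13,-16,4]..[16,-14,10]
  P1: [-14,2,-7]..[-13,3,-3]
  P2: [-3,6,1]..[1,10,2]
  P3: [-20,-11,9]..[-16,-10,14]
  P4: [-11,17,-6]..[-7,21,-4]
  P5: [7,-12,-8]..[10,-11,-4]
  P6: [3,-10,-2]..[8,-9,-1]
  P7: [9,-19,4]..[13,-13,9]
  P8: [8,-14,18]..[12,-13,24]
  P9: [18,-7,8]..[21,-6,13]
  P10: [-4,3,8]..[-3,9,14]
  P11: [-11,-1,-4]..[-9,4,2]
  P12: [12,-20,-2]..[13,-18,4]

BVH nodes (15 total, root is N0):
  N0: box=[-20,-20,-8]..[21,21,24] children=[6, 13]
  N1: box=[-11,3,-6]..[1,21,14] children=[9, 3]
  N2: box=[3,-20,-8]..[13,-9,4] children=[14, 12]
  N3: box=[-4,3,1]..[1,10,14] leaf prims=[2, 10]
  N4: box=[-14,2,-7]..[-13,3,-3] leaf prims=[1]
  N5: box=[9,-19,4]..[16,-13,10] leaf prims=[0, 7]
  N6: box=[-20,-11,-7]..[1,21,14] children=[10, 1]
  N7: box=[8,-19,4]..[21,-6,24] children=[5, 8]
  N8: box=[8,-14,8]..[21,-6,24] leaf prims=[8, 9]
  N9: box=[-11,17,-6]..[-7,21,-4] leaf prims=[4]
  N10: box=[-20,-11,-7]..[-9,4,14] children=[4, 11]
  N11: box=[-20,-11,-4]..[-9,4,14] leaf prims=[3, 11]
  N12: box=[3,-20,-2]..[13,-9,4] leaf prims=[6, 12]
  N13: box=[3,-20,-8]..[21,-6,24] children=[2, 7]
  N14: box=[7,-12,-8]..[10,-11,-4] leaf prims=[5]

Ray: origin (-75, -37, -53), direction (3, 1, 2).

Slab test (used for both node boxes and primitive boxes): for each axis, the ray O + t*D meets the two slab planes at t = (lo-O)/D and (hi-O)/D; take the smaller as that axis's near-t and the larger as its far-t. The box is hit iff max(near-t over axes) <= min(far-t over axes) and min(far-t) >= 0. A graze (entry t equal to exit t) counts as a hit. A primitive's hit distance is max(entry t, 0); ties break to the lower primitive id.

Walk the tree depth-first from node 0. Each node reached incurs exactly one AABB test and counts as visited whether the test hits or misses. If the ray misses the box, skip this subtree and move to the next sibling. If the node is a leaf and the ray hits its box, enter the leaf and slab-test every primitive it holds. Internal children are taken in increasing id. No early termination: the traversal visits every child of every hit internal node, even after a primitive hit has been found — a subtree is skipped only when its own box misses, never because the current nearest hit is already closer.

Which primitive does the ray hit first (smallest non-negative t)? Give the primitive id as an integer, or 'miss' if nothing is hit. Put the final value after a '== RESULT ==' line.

Walk:
N0 x:[55/3,32] y:[17,58] z:[45/2,77/2] -> hit [45/2,32], descend [6, 13]
  N6 x:[55/3,76/3] y:[26,58] z:[23,67/2] -> miss, prune
  N13 x:[26,32] y:[17,31] z:[45/2,77/2] -> hit [26,31], descend [2, 7]
    N2 x:[26,88/3] y:[17,28] z:[45/2,57/2] -> hit [26,28], descend [12, 14]
      N12 x:[26,88/3] y:[17,28] z:[51/2,57/2] -> hit [26,28] leaf, test {P6(miss), P12(miss)}
      N14 x:[82/3,85/3] y:[25,26] z:[45/2,49/2] -> miss, prune
    N7 x:[83/3,32] y:[18,31] z:[57/2,77/2] -> hit [57/2,31], descend [5, 8]
      N5 x:[28,91/3] y:[18,24] z:[57/2,63/2] -> miss, prune
      N8 x:[83/3,32] y:[23,31] z:[61/2,77/2] -> hit [61/2,31] leaf, test {P8(miss), P9@t=31}

9 AABB tests over nodes [0, 6, 13, 2, 12, 14, 7, 5, 8]; 2 leaves entered; closest P9.

== RESULT ==
9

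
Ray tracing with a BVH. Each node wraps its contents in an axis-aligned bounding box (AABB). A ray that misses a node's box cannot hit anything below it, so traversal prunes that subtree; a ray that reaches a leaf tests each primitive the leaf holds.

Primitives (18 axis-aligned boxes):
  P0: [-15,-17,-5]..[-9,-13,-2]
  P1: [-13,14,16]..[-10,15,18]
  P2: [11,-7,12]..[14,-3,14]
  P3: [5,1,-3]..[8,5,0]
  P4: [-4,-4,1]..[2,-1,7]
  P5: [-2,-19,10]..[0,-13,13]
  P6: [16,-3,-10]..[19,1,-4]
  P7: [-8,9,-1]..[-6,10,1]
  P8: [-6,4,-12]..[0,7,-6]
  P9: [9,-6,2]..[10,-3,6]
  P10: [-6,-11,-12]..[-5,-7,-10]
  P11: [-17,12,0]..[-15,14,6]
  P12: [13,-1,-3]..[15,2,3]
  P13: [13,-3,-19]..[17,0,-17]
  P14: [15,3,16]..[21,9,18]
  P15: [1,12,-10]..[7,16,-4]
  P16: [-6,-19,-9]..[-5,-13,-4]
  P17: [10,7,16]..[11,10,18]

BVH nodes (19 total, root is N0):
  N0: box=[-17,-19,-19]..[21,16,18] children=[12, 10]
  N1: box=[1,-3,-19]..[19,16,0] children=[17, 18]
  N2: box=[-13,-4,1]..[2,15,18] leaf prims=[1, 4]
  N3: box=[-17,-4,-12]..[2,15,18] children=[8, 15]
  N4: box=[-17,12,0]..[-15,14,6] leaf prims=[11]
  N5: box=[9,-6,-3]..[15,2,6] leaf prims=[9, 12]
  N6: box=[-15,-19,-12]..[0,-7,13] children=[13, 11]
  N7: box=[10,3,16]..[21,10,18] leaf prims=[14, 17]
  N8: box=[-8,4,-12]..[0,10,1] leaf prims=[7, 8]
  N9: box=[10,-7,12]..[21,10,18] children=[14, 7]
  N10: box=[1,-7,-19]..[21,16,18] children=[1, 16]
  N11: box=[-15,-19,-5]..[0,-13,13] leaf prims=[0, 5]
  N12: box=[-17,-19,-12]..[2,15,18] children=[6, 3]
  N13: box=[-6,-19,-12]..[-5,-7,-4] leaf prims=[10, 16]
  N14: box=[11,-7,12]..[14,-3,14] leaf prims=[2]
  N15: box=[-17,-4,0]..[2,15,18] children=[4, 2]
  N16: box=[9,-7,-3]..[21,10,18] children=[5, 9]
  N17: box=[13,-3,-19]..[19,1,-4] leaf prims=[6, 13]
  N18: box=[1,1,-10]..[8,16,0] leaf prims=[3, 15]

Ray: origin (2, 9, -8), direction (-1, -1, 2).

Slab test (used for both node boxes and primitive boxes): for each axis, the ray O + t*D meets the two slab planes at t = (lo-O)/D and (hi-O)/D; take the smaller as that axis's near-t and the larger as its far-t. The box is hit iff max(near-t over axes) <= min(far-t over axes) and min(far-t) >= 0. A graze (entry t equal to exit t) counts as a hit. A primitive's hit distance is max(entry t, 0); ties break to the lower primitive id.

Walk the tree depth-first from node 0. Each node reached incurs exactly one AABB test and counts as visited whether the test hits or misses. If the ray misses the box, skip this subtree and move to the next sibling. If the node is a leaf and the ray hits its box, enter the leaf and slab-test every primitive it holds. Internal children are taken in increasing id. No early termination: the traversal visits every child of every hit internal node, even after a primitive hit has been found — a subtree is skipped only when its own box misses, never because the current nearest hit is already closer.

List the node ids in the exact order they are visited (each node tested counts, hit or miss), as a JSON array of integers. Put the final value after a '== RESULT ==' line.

Traverse from the root:
N0 x:[-19,19] y:[-7,28] z:[-11/2,13] -> hit [-11/2,13], descend [10, 12]
  N10 x:[-19,1] y:[-7,16] z:[-11/2,13] -> hit [-11/2,1], descend [1, 16]
    N1 x:[-17,1] y:[-7,12] z:[-11/2,4] -> hit [-11/2,1], descend [17, 18]
      N17 x:[-17,-11] y:[8,12] z:[-11/2,2] -> miss, prune
      N18 x:[-6,1] y:[-7,8] z:[-1,4] -> hit [-1,1] leaf, test {P3(miss), P15(miss)}
    N16 x:[-19,-7] y:[-1,16] z:[5/2,13] -> miss, prune
  N12 x:[0,19] y:[-6,28] z:[-2,13] -> hit [0,13], descend [3, 6]
    N3 x:[0,19] y:[-6,13] z:[-2,13] -> hit [0,13], descend [8, 15]
      N8 x:[2,10] y:[-1,5] z:[-2,9/2] -> hit [2,9/2] leaf, test {P7(miss), P8(miss)}
      N15 x:[0,19] y:[-6,13] z:[4,13] -> hit [4,13], descend [2, 4]
        N2 x:[0,15] y:[-6,13] z:[9/2,13] -> hit [9/2,13] leaf, test {P1(miss), P4(miss)}
        N4 x:[17,19] y:[-5,-3] z:[4,7] -> miss, prune
    N6 x:[2,17] y:[16,28] z:[-2,21/2] -> miss, prune

order=[0, 10, 1, 17, 18, 16, 12, 3, 8, 15, 2, 4, 6]  |boxes|=13  |leaves|=3  hit=miss

== RESULT ==
[0, 10, 1, 17, 18, 16, 12, 3, 8, 15, 2, 4, 6]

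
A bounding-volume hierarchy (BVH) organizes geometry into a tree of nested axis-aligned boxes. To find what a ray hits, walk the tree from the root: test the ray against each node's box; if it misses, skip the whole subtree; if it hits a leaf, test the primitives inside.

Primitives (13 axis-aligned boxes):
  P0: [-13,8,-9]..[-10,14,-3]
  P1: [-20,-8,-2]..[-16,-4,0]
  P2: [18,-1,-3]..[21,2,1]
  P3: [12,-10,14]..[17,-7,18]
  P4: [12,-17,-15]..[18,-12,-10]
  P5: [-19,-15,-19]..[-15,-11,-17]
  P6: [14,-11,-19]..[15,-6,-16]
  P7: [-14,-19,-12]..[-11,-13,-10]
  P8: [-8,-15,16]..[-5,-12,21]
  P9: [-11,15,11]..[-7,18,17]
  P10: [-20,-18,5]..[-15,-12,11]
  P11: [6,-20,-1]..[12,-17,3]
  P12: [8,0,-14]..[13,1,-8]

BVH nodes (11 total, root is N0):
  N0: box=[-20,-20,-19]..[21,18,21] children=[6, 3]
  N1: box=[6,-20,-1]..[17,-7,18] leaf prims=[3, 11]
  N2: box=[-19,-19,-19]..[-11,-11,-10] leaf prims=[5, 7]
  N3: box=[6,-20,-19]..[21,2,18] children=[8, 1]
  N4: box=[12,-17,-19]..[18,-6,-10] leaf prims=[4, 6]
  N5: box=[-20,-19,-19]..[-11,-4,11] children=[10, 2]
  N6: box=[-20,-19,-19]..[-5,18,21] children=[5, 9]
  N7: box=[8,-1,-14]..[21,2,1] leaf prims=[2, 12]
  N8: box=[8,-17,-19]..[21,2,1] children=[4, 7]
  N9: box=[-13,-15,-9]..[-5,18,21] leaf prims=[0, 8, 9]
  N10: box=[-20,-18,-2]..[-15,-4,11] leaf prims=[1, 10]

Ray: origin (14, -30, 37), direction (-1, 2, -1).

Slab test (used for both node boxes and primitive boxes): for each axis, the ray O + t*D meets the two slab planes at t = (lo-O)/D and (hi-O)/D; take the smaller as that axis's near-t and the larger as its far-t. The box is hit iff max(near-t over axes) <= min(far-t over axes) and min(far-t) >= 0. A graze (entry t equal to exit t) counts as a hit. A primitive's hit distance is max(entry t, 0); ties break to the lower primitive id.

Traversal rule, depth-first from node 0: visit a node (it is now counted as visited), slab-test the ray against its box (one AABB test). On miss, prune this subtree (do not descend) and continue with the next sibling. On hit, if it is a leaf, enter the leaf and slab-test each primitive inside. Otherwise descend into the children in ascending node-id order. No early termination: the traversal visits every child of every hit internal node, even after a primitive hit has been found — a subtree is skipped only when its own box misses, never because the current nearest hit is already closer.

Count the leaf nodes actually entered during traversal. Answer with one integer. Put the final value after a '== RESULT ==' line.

Trace the traversal:
N0 x:[-7,34] y:[5,24] z:[16,56] -> hit [16,24], descend [3, 6]
  N3 x:[-7,8] y:[5,16] z:[19,56] -> miss, prune
  N6 x:[19,34] y:[11/2,24] z:[16,56] -> hit [19,24], descend [5, 9]
    N5 x:[25,34] y:[11/2,13] z:[26,56] -> miss, prune
    N9 x:[19,27] y:[15/2,24] z:[16,46] -> hit [19,24] leaf, test {P0(miss), P8(miss), P9@t=45/2}

Summary -> nodes [0, 3, 6, 5, 9]; box-tests=5; leaf-entries=1; first=P9

== RESULT ==
1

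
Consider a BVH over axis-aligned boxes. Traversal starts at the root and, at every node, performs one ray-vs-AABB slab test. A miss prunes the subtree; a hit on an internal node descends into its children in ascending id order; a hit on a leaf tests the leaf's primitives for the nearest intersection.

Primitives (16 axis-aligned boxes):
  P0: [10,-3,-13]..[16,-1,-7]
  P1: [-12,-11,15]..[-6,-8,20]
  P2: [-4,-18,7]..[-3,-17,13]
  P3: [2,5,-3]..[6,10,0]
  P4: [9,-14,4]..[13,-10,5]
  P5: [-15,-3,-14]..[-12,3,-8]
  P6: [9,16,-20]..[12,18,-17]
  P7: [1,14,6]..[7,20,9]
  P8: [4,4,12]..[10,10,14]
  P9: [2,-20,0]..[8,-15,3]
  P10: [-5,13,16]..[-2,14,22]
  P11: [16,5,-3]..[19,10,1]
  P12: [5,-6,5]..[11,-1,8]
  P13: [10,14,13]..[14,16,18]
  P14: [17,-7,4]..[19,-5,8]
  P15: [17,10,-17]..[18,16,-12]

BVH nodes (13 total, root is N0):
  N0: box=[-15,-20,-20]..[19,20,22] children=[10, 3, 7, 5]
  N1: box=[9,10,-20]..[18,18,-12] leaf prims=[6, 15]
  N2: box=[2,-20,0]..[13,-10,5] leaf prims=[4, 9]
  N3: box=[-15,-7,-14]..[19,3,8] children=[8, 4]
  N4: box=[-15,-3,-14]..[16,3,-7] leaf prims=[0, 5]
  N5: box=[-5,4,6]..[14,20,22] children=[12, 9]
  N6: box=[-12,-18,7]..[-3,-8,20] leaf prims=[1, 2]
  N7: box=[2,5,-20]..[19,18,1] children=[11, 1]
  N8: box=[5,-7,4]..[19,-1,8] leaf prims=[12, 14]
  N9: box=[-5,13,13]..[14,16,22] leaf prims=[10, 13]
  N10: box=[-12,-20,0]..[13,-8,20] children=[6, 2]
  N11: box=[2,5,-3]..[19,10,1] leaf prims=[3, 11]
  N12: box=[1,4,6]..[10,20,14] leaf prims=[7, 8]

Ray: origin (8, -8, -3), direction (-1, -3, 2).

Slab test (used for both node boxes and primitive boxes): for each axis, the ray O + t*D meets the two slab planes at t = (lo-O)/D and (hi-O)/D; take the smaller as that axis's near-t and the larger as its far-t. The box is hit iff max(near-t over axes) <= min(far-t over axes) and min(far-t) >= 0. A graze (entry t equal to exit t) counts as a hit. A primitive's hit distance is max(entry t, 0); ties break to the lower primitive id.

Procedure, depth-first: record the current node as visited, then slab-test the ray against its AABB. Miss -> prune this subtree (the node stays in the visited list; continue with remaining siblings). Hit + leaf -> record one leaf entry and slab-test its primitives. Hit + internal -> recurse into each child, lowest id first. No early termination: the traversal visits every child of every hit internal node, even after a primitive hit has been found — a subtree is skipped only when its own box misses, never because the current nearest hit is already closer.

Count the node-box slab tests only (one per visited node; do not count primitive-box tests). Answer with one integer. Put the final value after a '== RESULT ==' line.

Trace the traversal:
N0 x:[-11,23] y:[-28/3,4] z:[-17/2,25/2] -> hit [-17/2,4], descend [3, 5, 7, 10]
  N3 x:[-11,23] y:[-11/3,-1/3] z:[-11/2,11/2] -> miss, prune
  N5 x:[-6,13] y:[-28/3,-4] z:[9/2,25/2] -> miss, prune
  N7 x:[-11,6] y:[-26/3,-13/3] z:[-17/2,2] -> miss, prune
  N10 x:[-5,20] y:[0,4] z:[3/2,23/2] -> hit [3/2,4], descend [2, 6]
    N2 x:[-5,6] y:[2/3,4] z:[3/2,4] -> hit [3/2,4] leaf, test {P4(miss), P9@t=7/3}
    N6 x:[11,20] y:[0,10/3] z:[5,23/2] -> miss, prune

Visited [0, 3, 5, 7, 10, 2, 6]. Tests: 7 box, 1 leaf. Nearest: P9.

== RESULT ==
7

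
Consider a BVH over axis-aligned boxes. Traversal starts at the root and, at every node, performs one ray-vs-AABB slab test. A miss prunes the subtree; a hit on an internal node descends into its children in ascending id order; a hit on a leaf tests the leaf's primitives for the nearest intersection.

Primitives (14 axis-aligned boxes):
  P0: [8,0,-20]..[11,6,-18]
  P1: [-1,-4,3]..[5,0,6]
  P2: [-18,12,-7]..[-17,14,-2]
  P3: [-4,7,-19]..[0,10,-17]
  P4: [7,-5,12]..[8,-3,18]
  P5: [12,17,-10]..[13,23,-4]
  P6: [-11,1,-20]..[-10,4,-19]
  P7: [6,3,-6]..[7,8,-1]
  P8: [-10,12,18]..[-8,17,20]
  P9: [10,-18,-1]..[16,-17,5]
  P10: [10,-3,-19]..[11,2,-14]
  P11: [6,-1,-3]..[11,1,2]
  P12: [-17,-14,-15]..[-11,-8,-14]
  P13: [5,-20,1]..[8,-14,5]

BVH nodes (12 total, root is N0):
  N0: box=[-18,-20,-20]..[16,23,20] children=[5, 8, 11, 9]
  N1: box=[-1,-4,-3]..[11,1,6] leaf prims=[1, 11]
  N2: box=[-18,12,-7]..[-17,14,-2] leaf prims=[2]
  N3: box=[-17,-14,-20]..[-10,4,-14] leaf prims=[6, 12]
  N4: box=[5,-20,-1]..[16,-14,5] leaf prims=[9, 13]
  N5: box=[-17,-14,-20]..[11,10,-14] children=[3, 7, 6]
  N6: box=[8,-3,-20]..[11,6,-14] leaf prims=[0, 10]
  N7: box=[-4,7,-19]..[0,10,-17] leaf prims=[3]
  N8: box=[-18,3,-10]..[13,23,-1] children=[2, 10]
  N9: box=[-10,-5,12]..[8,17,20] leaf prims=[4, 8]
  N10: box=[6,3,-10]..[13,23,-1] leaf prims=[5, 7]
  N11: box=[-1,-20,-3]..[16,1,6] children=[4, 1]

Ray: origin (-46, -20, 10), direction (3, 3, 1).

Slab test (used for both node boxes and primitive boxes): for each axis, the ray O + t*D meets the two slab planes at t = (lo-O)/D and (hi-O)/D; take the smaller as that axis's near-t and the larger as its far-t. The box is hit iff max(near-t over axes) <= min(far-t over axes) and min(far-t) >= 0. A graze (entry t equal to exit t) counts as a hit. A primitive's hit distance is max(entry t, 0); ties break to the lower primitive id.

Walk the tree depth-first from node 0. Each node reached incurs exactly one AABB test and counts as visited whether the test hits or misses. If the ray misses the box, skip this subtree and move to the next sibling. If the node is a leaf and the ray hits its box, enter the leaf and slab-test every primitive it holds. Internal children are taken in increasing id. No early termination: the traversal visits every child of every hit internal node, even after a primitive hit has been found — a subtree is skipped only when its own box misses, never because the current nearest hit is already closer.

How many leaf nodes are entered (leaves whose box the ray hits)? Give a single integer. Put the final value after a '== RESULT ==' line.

Trace the traversal:
N0 x:[28/3,62/3] y:[0,43/3] z:[-30,10] -> hit [28/3,10], descend [5, 8, 9, 11]
  N5 x:[29/3,19] y:[2,10] z:[-30,-24] -> miss, prune
  N8 x:[28/3,59/3] y:[23/3,43/3] z:[-20,-11] -> miss, prune
  N9 x:[12,18] y:[5,37/3] z:[2,10] -> miss, prune
  N11 x:[15,62/3] y:[0,7] z:[-13,-4] -> miss, prune

Summary -> nodes [0, 5, 8, 9, 11]; box-tests=5; leaf-entries=0; first=miss

== RESULT ==
0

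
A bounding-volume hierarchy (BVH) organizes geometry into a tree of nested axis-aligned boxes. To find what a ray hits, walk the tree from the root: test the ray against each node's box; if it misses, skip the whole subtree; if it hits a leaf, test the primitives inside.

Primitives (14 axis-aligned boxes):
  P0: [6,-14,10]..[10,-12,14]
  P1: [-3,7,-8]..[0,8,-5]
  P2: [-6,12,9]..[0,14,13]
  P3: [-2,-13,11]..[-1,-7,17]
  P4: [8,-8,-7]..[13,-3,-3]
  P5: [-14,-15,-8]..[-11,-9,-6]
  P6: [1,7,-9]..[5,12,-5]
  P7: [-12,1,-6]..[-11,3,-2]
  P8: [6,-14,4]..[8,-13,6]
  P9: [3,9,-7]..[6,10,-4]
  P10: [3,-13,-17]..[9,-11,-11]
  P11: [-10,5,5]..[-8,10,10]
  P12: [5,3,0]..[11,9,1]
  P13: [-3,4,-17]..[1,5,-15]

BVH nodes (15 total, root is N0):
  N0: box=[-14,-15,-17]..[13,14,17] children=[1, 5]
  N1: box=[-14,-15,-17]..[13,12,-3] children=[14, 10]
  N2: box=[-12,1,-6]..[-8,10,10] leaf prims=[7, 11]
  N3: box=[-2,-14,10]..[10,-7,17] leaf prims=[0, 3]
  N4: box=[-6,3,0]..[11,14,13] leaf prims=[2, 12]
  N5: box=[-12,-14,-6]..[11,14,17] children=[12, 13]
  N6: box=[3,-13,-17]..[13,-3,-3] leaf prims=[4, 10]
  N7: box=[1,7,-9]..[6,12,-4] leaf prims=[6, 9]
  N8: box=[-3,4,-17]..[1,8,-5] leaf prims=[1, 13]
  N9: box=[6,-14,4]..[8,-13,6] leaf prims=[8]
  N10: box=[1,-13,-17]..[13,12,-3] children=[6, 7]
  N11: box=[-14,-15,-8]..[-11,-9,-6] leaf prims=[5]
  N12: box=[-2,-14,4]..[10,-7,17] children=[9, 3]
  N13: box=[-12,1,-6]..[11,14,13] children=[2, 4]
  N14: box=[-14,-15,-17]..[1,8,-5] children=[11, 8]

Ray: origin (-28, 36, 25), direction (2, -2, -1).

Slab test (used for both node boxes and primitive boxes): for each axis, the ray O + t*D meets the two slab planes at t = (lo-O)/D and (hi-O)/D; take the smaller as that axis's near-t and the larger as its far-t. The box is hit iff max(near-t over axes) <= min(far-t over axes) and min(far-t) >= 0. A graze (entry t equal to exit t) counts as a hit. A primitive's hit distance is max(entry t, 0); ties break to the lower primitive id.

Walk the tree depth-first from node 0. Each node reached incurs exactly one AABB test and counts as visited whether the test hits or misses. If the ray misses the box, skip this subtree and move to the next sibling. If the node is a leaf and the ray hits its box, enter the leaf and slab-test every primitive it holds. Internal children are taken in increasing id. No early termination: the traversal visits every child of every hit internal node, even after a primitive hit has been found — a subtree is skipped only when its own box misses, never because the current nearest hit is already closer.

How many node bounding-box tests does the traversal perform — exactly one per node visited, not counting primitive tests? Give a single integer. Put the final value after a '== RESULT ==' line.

Traverse from the root:
N0 x:[7,41/2] y:[11,51/2] z:[8,42] -> hit [11,41/2], descend [1, 5]
  N1 x:[7,41/2] y:[12,51/2] z:[28,42] -> miss, prune
  N5 x:[8,39/2] y:[11,25] z:[8,31] -> hit [11,39/2], descend [12, 13]
    N12 x:[13,19] y:[43/2,25] z:[8,21] -> miss, prune
    N13 x:[8,39/2] y:[11,35/2] z:[12,31] -> hit [12,35/2], descend [2, 4]
      N2 x:[8,10] y:[13,35/2] z:[15,31] -> miss, prune
      N4 x:[11,39/2] y:[11,33/2] z:[12,25] -> hit [12,33/2] leaf, test {P2@t=12, P12(miss)}

Visited [0, 1, 5, 12, 13, 2, 4]. Tests: 7 box, 1 leaf. Nearest: P2.

== RESULT ==
7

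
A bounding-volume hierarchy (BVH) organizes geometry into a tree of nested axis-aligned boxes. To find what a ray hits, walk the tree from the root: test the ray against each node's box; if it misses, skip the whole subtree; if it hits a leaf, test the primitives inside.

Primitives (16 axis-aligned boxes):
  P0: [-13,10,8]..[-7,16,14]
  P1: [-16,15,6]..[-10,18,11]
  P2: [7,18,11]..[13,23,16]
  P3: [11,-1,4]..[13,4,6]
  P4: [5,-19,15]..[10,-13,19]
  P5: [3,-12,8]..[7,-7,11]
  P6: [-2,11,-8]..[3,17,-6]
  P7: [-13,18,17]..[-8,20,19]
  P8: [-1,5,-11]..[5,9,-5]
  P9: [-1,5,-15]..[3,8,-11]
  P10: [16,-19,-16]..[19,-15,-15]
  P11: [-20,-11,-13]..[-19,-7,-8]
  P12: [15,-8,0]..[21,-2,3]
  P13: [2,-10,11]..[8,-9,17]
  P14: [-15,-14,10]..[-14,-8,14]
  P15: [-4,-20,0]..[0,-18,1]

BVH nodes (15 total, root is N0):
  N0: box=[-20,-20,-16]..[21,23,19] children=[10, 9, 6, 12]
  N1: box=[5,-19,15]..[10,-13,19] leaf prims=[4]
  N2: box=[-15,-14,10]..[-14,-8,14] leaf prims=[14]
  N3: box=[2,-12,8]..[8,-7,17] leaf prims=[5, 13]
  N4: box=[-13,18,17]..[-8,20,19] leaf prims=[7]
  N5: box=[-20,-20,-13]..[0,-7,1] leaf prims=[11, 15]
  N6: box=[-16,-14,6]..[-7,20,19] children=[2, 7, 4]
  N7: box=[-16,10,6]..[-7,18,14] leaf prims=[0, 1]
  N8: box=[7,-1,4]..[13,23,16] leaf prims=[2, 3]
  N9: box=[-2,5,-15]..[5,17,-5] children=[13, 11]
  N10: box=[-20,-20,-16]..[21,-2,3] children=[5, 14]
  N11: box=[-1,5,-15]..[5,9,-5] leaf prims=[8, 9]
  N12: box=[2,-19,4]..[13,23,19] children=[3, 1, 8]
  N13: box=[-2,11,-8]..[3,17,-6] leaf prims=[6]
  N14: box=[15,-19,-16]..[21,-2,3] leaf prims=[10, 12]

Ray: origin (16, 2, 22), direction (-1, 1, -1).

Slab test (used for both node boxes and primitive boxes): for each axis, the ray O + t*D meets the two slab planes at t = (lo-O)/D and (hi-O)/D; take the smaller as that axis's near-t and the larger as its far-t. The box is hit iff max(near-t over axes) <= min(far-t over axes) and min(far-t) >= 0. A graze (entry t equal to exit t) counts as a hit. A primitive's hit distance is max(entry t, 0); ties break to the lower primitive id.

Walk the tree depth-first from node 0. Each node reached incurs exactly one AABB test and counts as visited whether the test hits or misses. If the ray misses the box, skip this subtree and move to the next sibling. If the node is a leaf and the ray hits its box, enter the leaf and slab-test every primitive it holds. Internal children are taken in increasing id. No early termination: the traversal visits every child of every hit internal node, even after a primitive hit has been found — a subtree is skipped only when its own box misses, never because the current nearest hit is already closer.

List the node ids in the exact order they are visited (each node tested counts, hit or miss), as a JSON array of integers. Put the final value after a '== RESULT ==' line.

Trace the traversal:
N0 x:[-5,36] y:[-22,21] z:[3,38] -> hit [3,21], descend [6, 9, 10, 12]
  N6 x:[23,32] y:[-16,18] z:[3,16] -> miss, prune
  N9 x:[11,18] y:[3,15] z:[27,37] -> miss, prune
  N10 x:[-5,36] y:[-22,-4] z:[19,38] -> miss, prune
  N12 x:[3,14] y:[-21,21] z:[3,18] -> hit [3,14], descend [1, 3, 8]
    N1 x:[6,11] y:[-21,-15] z:[3,7] -> miss, prune
    N3 x:[8,14] y:[-14,-9] z:[5,14] -> miss, prune
    N8 x:[3,9] y:[-3,21] z:[6,18] -> hit [6,9] leaf, test {P2(miss), P3(miss)}

8 AABB tests over nodes [0, 6, 9, 10, 12, 1, 3, 8]; 1 leaf entered; closest miss.

== RESULT ==
[0, 6, 9, 10, 12, 1, 3, 8]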